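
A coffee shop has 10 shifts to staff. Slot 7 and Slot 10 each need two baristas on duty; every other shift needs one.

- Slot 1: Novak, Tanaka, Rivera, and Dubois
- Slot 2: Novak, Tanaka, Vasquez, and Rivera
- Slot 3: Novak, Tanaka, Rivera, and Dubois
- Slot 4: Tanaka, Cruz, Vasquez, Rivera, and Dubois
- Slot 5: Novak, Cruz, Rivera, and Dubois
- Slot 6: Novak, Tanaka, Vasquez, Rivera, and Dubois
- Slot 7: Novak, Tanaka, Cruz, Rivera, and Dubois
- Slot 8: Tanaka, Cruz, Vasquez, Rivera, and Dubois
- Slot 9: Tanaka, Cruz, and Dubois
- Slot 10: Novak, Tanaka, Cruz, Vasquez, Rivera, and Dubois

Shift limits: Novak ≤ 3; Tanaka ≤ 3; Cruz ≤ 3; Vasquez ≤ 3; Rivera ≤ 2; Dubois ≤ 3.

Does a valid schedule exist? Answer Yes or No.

One valid schedule: Slot 1→Novak, Slot 2→Novak, Slot 3→Novak, Slot 4→Tanaka, Slot 5→Cruz, Slot 6→Tanaka, Slot 7→Cruz+Rivera, Slot 8→Cruz, Slot 9→Tanaka, Slot 10→Vasquez+Rivera.
Loads: Novak 3/3, Tanaka 3/3, Cruz 3/3, Vasquez 1/3, Rivera 2/2, Dubois 0/3 — all within limits.

Yes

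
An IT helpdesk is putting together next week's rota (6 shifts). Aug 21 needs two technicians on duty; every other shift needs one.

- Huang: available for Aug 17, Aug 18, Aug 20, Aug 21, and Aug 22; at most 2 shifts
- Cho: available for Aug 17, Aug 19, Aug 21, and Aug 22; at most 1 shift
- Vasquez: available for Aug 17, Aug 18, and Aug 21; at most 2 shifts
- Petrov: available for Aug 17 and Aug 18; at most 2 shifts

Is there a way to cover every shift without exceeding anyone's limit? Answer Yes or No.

No

Total capacity is 7 and 7 slots are needed, so capacity alone doesn't rule it out.
Shifts {Aug 19, Aug 20, Aug 21, Aug 22} need 5 worker-slots in total, but the technicians available for any of those shifts (Huang, Cho, and Vasquez) can supply at most 4 among them. So no valid schedule exists.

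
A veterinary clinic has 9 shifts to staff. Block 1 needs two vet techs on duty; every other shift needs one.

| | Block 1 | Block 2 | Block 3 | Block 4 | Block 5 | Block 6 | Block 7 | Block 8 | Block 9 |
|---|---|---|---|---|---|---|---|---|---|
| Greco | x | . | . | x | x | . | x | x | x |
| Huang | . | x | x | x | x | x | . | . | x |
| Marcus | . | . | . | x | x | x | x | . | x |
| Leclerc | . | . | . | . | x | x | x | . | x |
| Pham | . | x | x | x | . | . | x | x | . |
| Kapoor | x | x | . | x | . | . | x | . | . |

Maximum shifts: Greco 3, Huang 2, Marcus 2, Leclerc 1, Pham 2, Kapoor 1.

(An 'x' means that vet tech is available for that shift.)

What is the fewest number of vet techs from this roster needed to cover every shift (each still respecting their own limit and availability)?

5

10 slots to fill and no one can take more than 3, so at least ⌈10/3⌉ = 4 vet techs are needed.
Any 4 vet techs together have capacity at most 3+2+2+2 = 9 < 10 slots, so 4 can never suffice.
Greco, Huang, Marcus, Pham, and Kapoor alone can cover everything: Block 1→Greco+Kapoor, Block 2→Pham, Block 3→Huang, Block 4→Pham, Block 5→Greco, Block 6→Huang, Block 7→Marcus, Block 8→Greco, Block 9→Marcus.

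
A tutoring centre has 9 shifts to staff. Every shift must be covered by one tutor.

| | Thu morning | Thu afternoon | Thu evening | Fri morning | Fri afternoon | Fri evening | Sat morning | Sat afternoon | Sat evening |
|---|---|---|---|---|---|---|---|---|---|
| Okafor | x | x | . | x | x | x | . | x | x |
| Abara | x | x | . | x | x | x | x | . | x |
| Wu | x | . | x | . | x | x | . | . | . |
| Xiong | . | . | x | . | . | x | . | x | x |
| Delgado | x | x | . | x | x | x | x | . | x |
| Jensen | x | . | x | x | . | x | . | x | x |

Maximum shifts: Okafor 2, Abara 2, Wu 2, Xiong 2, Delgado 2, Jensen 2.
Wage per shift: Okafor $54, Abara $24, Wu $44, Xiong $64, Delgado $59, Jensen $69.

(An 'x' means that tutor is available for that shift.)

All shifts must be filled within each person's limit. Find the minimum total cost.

Picking the cheapest available tutor for each shift independently would cost $266, but that ignores the shift limits.
An optimal schedule: Thu morning→Delgado, Thu afternoon→Abara, Thu evening→Wu, Fri morning→Okafor, Fri afternoon→Wu, Fri evening→Xiong, Sat morning→Abara, Sat afternoon→Okafor, Sat evening→Delgado.
Total: 59 + 24 + 44 + 54 + 44 + 64 + 24 + 54 + 59 = $426.

$426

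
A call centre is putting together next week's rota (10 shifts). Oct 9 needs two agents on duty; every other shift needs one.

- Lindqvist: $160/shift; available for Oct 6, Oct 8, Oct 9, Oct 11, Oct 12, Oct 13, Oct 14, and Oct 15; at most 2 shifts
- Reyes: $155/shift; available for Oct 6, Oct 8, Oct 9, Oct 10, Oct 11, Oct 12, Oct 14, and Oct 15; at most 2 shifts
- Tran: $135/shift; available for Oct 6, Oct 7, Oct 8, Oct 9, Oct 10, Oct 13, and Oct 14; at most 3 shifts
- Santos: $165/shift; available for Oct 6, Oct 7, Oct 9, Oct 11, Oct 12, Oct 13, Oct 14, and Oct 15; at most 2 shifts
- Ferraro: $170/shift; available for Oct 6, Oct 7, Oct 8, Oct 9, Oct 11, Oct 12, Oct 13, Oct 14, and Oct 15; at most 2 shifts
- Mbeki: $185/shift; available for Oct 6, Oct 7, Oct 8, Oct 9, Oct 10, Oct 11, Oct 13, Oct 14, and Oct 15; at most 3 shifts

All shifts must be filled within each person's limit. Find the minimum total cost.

Picking the cheapest available agent for each shift independently would cost $1565, but that ignores the shift limits.
An optimal schedule: Oct 6→Santos, Oct 7→Tran, Oct 8→Tran, Oct 9→Santos+Ferraro, Oct 10→Tran, Oct 11→Reyes, Oct 12→Reyes, Oct 13→Lindqvist, Oct 14→Ferraro, Oct 15→Lindqvist.
Total: 165 + 135 + 135 + 165 + 170 + 135 + 155 + 155 + 160 + 170 + 160 = $1705.

$1705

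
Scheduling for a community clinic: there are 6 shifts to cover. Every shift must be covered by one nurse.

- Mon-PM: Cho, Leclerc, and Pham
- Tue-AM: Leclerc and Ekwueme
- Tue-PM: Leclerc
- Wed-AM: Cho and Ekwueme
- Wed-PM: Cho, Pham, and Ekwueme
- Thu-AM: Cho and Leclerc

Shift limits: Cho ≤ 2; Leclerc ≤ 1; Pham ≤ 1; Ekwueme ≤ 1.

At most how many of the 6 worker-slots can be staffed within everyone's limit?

Total capacity across all nurses is 2+1+1+1 = 5, and 6 slots are needed, so at most 5 can be filled.
An assignment achieving 5: Mon-PM→Pham, Tue-AM→Ekwueme, Tue-PM→Leclerc, Wed-AM→Cho, Thu-AM→Cho.
Loads: Cho 2/2, Leclerc 1/1, Pham 1/1, Ekwueme 1/1.

5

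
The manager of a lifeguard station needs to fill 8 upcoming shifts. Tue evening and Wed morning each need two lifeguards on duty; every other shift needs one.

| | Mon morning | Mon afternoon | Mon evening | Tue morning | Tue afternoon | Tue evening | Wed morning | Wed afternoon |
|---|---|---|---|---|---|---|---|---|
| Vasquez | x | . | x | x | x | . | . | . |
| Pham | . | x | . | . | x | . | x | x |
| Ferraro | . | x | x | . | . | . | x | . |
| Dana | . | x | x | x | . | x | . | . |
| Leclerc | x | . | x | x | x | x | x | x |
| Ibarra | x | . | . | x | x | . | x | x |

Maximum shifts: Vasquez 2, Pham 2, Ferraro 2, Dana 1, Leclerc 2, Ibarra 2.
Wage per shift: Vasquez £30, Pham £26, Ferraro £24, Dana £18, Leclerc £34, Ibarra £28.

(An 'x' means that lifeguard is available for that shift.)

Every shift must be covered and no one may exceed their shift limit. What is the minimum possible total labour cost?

£268

Tue evening can only be covered by Dana and Leclerc, so that assignment is forced.
Picking the cheapest available lifeguard for each shift independently would cost £236, but that ignores the shift limits.
An optimal schedule: Mon morning→Ibarra, Mon afternoon→Ferraro, Mon evening→Ferraro, Tue morning→Vasquez, Tue afternoon→Vasquez, Tue evening→Dana+Leclerc, Wed morning→Pham+Ibarra, Wed afternoon→Pham.
Total: 28 + 24 + 24 + 30 + 30 + 18 + 34 + 26 + 28 + 26 = £268.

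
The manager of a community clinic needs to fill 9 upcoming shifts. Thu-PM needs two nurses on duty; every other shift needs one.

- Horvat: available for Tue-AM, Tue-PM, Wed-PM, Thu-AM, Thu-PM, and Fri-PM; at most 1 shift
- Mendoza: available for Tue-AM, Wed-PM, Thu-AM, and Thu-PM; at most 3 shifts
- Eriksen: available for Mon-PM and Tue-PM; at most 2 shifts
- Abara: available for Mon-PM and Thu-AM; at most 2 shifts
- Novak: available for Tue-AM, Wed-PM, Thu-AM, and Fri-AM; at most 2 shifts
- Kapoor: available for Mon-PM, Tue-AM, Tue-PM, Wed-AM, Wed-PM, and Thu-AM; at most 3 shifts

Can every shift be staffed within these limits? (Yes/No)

Total capacity is 13 and 10 slots are needed, so capacity alone doesn't rule it out.
Shifts {Thu-PM, Fri-PM} need 3 worker-slots in total, but the nurses available for any of those shifts (Horvat and Mendoza) can supply at most 2 among them. So no valid schedule exists.

No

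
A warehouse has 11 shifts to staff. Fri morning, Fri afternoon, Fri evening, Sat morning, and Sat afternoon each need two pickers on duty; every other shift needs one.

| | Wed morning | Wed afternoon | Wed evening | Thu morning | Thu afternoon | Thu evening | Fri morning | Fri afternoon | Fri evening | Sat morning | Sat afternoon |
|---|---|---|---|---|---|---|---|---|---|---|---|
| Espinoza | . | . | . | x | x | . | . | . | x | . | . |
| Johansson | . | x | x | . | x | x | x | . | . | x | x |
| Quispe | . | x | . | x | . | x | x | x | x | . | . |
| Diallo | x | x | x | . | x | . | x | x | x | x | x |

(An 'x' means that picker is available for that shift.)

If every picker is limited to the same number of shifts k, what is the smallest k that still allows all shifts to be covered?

5

With 4 pickers and 16 worker-slots to fill, someone must work at least ⌈16/4⌉ = 4 shifts, so k ≥ 4.
k = 4 is infeasible (exhaustive check).
k = 5 works: Wed morning→Diallo, Wed afternoon→Johansson, Wed evening→Johansson, Thu morning→Espinoza, Thu afternoon→Espinoza, Thu evening→Johansson, Fri morning→Quispe+Diallo, Fri afternoon→Quispe+Diallo, Fri evening→Espinoza+Quispe, Sat morning→Johansson+Diallo, Sat afternoon→Johansson+Diallo.
Loads: Espinoza 3, Johansson 5, Quispe 3, Diallo 5 — all ≤ 5.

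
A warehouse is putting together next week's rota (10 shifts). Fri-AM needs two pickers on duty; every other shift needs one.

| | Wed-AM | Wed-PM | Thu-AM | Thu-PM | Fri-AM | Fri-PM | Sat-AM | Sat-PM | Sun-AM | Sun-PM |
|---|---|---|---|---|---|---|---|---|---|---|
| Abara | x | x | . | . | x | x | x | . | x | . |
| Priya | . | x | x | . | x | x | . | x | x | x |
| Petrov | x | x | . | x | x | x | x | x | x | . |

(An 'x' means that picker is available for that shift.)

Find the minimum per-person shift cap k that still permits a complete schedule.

4

With 3 pickers and 11 worker-slots to fill, someone must work at least ⌈11/3⌉ = 4 shifts, so k ≥ 4.
k = 4 works: Wed-AM→Abara, Wed-PM→Abara, Thu-AM→Priya, Thu-PM→Petrov, Fri-AM→Abara+Priya, Fri-PM→Petrov, Sat-AM→Abara, Sat-PM→Priya, Sun-AM→Petrov, Sun-PM→Priya.
Loads: Abara 4, Priya 4, Petrov 3 — all ≤ 4.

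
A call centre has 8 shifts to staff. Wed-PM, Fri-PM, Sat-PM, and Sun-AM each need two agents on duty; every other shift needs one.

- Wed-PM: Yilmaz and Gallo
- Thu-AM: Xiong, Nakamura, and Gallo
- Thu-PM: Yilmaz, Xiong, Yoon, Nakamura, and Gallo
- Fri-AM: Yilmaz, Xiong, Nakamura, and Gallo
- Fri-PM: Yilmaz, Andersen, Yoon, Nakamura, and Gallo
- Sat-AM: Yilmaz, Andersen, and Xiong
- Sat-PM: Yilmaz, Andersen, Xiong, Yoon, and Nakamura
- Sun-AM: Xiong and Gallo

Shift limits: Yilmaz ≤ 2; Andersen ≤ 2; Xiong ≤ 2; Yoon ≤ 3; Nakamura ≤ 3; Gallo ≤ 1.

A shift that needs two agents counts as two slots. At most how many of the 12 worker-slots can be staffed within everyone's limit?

Total capacity across all agents is 2+2+2+3+3+1 = 13, and 12 slots are needed, so at most 12 can be filled.
Shifts {Wed-PM, Sun-AM} need 4 slots but only Yilmaz, Xiong, and Gallo are available for them, supplying at most 3 — so at least 1 slot must go unfilled.
An assignment achieving 11: Wed-PM→Yilmaz+Gallo, Thu-AM→Xiong, Thu-PM→Yoon, Fri-AM→Nakamura, Fri-PM→Andersen+Yoon, Sat-AM→Yilmaz, Sat-PM→Andersen+Yoon, Sun-AM→Xiong.
Loads: Yilmaz 2/2, Andersen 2/2, Xiong 2/2, Yoon 3/3, Nakamura 1/3, Gallo 1/1.

11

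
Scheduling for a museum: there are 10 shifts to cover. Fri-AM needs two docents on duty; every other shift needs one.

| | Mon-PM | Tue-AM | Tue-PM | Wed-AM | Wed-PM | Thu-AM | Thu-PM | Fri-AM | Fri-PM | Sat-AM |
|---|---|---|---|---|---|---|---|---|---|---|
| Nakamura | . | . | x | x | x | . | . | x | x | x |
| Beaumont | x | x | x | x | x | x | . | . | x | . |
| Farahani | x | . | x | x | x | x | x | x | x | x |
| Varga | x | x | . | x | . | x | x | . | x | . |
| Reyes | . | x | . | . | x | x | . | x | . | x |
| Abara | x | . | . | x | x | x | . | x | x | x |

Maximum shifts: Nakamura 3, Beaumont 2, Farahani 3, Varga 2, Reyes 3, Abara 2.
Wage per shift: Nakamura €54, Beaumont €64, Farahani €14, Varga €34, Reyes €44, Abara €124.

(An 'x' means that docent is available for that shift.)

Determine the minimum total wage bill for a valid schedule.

€404

Picking the cheapest available docent for each shift independently would cost €204, but that ignores the shift limits.
An optimal schedule: Mon-PM→Farahani, Tue-AM→Varga, Tue-PM→Farahani, Wed-AM→Varga, Wed-PM→Nakamura, Thu-AM→Reyes, Thu-PM→Farahani, Fri-AM→Reyes+Nakamura, Fri-PM→Nakamura, Sat-AM→Reyes.
Total: 14 + 34 + 14 + 34 + 54 + 44 + 14 + 44 + 54 + 54 + 44 = €404.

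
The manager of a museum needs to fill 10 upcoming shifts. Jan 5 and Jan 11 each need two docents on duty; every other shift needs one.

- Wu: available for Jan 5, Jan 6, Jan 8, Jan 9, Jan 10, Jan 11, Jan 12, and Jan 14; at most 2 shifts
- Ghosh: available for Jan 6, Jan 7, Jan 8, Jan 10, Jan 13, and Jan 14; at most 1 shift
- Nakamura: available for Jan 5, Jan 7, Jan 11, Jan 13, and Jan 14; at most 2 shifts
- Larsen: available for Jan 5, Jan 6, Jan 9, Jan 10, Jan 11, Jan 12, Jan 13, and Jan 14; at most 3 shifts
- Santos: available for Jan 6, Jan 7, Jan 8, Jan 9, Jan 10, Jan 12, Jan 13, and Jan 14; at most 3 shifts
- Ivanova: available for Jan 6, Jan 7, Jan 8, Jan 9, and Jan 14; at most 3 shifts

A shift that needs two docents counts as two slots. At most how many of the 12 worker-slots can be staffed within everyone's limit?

12

Total capacity across all docents is 2+1+2+3+3+3 = 14, and 12 slots are needed, so at most 12 can be filled.
An assignment achieving 12: Jan 5→Wu+Nakamura, Jan 6→Santos, Jan 7→Ghosh, Jan 8→Santos, Jan 9→Larsen, Jan 10→Larsen, Jan 11→Wu+Nakamura, Jan 12→Larsen, Jan 13→Santos, Jan 14→Ivanova.
Loads: Wu 2/2, Ghosh 1/1, Nakamura 2/2, Larsen 3/3, Santos 3/3, Ivanova 1/3.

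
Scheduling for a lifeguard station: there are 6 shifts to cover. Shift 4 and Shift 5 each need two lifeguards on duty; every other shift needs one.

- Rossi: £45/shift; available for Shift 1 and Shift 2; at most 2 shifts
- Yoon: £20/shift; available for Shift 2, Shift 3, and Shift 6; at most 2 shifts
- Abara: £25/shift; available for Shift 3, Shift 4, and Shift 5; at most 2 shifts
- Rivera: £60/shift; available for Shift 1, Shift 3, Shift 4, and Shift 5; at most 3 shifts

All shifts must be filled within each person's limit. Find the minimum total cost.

£300

Shift 4 can only be covered by Abara and Rivera, so that assignment is forced.
Shift 5 can only be covered by Abara and Rivera, so that assignment is forced.
Shift 6 can only be covered by Yoon, so that assignment is forced.
Picking the cheapest available lifeguard for each shift independently would cost £275, but that ignores the shift limits.
An optimal schedule: Shift 1→Rossi, Shift 2→Rossi, Shift 3→Yoon, Shift 4→Abara+Rivera, Shift 5→Abara+Rivera, Shift 6→Yoon.
Total: 45 + 45 + 20 + 25 + 60 + 25 + 60 + 20 = £300.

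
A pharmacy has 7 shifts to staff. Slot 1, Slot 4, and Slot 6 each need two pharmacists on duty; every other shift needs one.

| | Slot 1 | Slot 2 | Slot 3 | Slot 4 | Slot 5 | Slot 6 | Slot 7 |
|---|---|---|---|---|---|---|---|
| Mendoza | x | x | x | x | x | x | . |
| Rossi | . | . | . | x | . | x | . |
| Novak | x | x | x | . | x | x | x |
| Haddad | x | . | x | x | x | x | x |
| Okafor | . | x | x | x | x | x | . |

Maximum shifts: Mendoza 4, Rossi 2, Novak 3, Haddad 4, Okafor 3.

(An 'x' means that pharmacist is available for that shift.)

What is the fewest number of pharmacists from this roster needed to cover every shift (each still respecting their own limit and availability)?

3

10 slots to fill and no one can take more than 4, so at least ⌈10/4⌉ = 3 pharmacists are needed.
Mendoza, Rossi, and Haddad alone can cover everything: Slot 1→Mendoza+Haddad, Slot 2→Mendoza, Slot 3→Mendoza, Slot 4→Rossi+Haddad, Slot 5→Mendoza, Slot 6→Rossi+Haddad, Slot 7→Haddad.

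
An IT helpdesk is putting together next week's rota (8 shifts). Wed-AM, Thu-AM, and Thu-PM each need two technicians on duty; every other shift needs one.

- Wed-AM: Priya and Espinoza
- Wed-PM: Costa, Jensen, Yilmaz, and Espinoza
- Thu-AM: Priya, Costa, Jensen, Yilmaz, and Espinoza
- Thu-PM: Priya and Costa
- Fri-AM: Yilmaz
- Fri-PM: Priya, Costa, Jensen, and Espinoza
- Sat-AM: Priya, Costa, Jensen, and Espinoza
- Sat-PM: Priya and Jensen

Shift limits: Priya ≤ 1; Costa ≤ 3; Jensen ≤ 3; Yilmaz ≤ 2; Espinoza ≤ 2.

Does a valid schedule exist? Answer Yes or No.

Total capacity is 11 and 11 slots are needed, so capacity alone doesn't rule it out.
Shifts {Wed-AM, Thu-PM} need 4 worker-slots in total, but the technicians available for any of those shifts (Priya, Costa, and Espinoza) can supply at most 3 among them. So no valid schedule exists.

No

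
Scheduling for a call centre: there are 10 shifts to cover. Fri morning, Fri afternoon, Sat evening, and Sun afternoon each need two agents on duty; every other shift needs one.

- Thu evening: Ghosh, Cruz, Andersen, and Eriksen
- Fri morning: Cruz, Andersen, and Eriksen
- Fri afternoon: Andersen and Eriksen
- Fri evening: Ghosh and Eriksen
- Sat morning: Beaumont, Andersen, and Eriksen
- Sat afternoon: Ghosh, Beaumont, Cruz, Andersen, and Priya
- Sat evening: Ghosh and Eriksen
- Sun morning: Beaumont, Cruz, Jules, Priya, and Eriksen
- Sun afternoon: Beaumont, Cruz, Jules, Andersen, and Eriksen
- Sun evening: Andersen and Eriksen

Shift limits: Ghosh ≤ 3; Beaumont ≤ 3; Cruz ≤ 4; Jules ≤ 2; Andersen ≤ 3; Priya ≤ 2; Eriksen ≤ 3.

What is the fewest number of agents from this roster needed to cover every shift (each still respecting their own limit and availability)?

14 slots to fill and no one can take more than 4, so at least ⌈14/4⌉ = 4 agents are needed.
Any 4 agents together have capacity at most 4+3+3+3 = 13 < 14 slots, so 4 can never suffice.
Ghosh, Beaumont, Cruz, Andersen, and Eriksen alone can cover everything: Thu evening→Ghosh, Fri morning→Cruz+Andersen, Fri afternoon→Andersen+Eriksen, Fri evening→Ghosh, Sat morning→Beaumont, Sat afternoon→Beaumont, Sat evening→Ghosh+Eriksen, Sun morning→Beaumont, Sun afternoon→Cruz+Eriksen, Sun evening→Andersen.

5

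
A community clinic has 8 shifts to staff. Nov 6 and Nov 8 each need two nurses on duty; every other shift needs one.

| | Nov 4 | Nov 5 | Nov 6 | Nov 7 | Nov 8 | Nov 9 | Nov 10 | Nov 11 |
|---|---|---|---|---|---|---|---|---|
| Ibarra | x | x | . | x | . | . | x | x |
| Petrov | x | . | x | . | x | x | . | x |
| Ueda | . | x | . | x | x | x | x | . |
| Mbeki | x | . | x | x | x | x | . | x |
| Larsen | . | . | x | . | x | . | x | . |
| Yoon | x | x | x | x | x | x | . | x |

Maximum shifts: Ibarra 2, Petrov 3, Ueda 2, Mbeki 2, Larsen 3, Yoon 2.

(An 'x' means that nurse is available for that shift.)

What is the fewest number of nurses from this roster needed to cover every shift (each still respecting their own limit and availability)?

10 slots to fill and no one can take more than 3, so at least ⌈10/3⌉ = 4 nurses are needed.
Ibarra, Petrov, Ueda, and Larsen alone can cover everything: Nov 4→Ibarra, Nov 5→Ibarra, Nov 6→Petrov+Larsen, Nov 7→Ueda, Nov 8→Ueda+Larsen, Nov 9→Petrov, Nov 10→Larsen, Nov 11→Petrov.

4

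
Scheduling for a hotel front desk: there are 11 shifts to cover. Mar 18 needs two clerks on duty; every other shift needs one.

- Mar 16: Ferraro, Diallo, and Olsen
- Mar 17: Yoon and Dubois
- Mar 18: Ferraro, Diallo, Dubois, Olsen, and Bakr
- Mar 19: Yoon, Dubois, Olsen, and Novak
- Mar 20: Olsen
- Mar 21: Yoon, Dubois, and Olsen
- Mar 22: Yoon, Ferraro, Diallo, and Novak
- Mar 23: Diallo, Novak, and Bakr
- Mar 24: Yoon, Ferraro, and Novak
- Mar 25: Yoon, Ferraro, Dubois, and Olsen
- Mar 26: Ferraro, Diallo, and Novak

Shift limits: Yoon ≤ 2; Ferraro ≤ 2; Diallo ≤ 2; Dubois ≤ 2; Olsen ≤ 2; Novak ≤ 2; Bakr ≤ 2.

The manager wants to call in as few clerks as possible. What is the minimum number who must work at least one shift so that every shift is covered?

6

12 slots to fill and no one can take more than 2, so at least ⌈12/2⌉ = 6 clerks are needed.
Yoon, Ferraro, Diallo, Dubois, Olsen, and Novak alone can cover everything: Mar 16→Ferraro, Mar 17→Yoon, Mar 18→Dubois+Olsen, Mar 19→Novak, Mar 20→Olsen, Mar 21→Yoon, Mar 22→Novak, Mar 23→Diallo, Mar 24→Ferraro, Mar 25→Dubois, Mar 26→Diallo.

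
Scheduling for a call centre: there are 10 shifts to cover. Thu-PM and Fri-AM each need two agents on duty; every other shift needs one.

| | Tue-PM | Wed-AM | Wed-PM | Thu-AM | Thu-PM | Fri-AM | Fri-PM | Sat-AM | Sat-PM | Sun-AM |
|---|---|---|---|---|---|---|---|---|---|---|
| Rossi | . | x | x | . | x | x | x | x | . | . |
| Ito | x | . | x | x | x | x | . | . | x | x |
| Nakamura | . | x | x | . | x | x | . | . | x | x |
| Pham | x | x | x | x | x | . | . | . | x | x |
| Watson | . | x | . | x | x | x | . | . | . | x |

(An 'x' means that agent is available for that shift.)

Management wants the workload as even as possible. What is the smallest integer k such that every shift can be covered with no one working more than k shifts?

With 5 agents and 12 worker-slots to fill, someone must work at least ⌈12/5⌉ = 3 shifts, so k ≥ 3.
k = 3 works: Tue-PM→Ito, Wed-AM→Rossi, Wed-PM→Nakamura, Thu-AM→Ito, Thu-PM→Pham+Watson, Fri-AM→Nakamura+Watson, Fri-PM→Rossi, Sat-AM→Rossi, Sat-PM→Ito, Sun-AM→Nakamura.
Loads: Rossi 3, Ito 3, Nakamura 3, Pham 1, Watson 2 — all ≤ 3.

3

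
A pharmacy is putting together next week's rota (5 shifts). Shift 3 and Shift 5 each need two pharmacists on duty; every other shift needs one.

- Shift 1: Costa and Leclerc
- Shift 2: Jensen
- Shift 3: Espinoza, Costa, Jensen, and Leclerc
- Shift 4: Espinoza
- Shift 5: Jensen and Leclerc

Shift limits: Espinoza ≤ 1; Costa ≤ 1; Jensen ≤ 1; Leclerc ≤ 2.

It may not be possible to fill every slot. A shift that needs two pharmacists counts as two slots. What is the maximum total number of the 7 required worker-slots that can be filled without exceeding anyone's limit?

5

Total capacity across all pharmacists is 1+1+1+2 = 5, and 7 slots are needed, so at most 5 can be filled.
An assignment achieving 5: Shift 1→Costa, Shift 2→Jensen, Shift 3→Leclerc, Shift 4→Espinoza, Shift 5→Leclerc.
Loads: Espinoza 1/1, Costa 1/1, Jensen 1/1, Leclerc 2/2.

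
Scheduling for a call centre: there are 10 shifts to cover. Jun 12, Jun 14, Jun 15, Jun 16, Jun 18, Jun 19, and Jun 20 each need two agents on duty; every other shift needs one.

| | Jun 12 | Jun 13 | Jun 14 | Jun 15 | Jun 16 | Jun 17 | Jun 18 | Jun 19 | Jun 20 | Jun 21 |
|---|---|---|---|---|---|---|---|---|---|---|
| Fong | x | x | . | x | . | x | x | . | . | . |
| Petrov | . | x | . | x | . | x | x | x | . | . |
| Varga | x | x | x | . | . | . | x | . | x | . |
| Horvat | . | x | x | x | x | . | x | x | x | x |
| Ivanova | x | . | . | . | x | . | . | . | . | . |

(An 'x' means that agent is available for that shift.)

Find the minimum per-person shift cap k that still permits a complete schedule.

5

With 5 agents and 17 worker-slots to fill, someone must work at least ⌈17/5⌉ = 4 shifts, so k ≥ 4.
k = 4 fails: Shifts {Jun 14, Jun 16, Jun 19, Jun 20, Jun 21} need 9 worker-slots in total, but the agents available for any of those shifts (Petrov, Varga, Horvat, and Ivanova) can supply at most 8 among them. So no valid schedule exists.
k = 5 works: Jun 12→Fong+Varga, Jun 13→Fong, Jun 14→Varga+Horvat, Jun 15→Fong+Petrov, Jun 16→Horvat+Ivanova, Jun 17→Fong, Jun 18→Fong+Petrov, Jun 19→Petrov+Horvat, Jun 20→Varga+Horvat, Jun 21→Horvat.
Loads: Fong 5, Petrov 3, Varga 3, Horvat 5, Ivanova 1 — all ≤ 5.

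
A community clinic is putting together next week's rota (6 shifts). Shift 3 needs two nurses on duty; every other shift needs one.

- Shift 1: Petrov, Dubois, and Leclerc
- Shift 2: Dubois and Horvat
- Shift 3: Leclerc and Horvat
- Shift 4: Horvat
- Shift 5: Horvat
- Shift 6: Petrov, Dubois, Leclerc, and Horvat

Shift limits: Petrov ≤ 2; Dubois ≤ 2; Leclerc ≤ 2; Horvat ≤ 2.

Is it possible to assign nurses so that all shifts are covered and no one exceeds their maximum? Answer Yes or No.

No

Total capacity is 8 and 7 slots are needed, so capacity alone doesn't rule it out.
Shifts {Shift 3, Shift 4, Shift 5} need 4 worker-slots in total, but the nurses available for any of those shifts (Leclerc and Horvat) can supply at most 3 among them. So no valid schedule exists.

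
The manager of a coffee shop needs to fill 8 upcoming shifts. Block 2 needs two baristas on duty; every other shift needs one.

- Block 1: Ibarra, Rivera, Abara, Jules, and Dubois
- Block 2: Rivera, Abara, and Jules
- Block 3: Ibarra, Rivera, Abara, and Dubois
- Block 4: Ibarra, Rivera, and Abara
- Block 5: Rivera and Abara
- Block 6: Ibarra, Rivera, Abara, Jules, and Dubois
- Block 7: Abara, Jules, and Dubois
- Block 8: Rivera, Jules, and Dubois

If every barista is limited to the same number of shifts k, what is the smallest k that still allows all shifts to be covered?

With 5 baristas and 9 worker-slots to fill, someone must work at least ⌈9/5⌉ = 2 shifts, so k ≥ 2.
k = 2 works: Block 1→Jules, Block 2→Rivera+Abara, Block 3→Ibarra, Block 4→Ibarra, Block 5→Rivera, Block 6→Dubois, Block 7→Abara, Block 8→Jules.
Loads: Ibarra 2, Rivera 2, Abara 2, Jules 2, Dubois 1 — all ≤ 2.

2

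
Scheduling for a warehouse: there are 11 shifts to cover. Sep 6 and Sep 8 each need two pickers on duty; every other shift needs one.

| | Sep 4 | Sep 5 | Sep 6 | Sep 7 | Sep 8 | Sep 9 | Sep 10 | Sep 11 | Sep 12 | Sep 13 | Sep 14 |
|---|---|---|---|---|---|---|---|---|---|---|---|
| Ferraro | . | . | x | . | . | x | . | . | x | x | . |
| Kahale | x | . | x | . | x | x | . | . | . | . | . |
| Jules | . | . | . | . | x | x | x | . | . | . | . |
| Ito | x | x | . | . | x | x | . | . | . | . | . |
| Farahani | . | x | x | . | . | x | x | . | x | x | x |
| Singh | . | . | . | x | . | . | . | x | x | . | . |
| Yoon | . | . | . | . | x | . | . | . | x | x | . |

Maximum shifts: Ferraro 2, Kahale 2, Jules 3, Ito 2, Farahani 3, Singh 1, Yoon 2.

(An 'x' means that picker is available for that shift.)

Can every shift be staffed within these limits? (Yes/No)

Total capacity is 15 and 13 slots are needed, so capacity alone doesn't rule it out.
Shifts {Sep 7, Sep 11} need 2 worker-slots in total, but the pickers available for any of those shifts (Singh) can supply at most 1 among them. So no valid schedule exists.

No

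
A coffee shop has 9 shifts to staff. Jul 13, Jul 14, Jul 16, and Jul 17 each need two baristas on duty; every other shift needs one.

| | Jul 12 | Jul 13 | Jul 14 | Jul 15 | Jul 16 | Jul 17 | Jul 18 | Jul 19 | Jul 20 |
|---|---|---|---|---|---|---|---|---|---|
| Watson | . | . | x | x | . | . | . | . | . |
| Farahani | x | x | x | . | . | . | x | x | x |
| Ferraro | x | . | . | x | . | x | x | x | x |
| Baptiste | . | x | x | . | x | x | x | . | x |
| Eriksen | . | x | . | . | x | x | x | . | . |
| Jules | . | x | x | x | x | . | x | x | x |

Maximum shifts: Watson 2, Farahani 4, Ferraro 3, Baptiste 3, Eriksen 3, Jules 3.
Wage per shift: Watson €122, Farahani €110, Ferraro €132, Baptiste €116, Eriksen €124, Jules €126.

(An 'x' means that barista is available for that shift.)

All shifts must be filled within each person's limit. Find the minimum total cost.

€1530

Picking the cheapest available barista for each shift independently would cost €1494, but that ignores the shift limits.
An optimal schedule: Jul 12→Farahani, Jul 13→Baptiste+Eriksen, Jul 14→Watson+Jules, Jul 15→Watson, Jul 16→Baptiste+Eriksen, Jul 17→Baptiste+Eriksen, Jul 18→Farahani, Jul 19→Farahani, Jul 20→Farahani.
Total: 110 + 116 + 124 + 122 + 126 + 122 + 116 + 124 + 116 + 124 + 110 + 110 + 110 = €1530.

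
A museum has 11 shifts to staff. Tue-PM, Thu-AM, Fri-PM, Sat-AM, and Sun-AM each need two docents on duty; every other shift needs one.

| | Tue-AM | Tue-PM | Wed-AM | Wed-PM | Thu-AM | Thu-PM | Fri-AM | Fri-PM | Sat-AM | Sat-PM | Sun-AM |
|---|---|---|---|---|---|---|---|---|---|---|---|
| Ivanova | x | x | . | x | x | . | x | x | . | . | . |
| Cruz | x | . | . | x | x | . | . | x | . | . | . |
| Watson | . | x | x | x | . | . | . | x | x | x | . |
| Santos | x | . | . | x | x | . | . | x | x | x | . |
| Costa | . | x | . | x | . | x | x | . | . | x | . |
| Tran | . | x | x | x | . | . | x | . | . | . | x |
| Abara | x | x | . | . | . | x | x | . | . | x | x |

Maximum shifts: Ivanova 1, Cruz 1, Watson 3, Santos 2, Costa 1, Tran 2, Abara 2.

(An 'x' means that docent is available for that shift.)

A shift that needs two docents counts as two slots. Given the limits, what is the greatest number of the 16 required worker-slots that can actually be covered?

12

Total capacity across all docents is 1+1+3+2+1+2+2 = 12, and 16 slots are needed, so at most 12 can be filled.
An assignment achieving 12: Tue-AM→Santos, Wed-AM→Watson, Thu-AM→Ivanova+Cruz, Thu-PM→Costa, Fri-AM→Tran, Fri-PM→Watson, Sat-AM→Watson+Santos, Sat-PM→Abara, Sun-AM→Tran+Abara.
Loads: Ivanova 1/1, Cruz 1/1, Watson 3/3, Santos 2/2, Costa 1/1, Tran 2/2, Abara 2/2.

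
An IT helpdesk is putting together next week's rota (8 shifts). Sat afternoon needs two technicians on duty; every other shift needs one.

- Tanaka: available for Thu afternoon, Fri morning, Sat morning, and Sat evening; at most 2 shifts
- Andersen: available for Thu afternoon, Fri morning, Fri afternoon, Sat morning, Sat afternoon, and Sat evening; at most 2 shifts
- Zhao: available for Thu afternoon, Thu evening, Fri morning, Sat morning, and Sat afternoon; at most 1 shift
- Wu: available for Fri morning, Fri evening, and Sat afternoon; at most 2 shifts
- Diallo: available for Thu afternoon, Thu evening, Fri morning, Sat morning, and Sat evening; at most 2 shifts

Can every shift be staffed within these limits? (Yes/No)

Fri afternoon can only be covered by Andersen, so that assignment is forced.
Fri evening can only be covered by Wu, so that assignment is forced.
One valid schedule: Thu afternoon→Tanaka, Thu evening→Zhao, Fri morning→Diallo, Fri afternoon→Andersen, Fri evening→Wu, Sat morning→Diallo, Sat afternoon→Andersen+Wu, Sat evening→Tanaka.
Loads: Tanaka 2/2, Andersen 2/2, Zhao 1/1, Wu 2/2, Diallo 2/2 — all within limits.

Yes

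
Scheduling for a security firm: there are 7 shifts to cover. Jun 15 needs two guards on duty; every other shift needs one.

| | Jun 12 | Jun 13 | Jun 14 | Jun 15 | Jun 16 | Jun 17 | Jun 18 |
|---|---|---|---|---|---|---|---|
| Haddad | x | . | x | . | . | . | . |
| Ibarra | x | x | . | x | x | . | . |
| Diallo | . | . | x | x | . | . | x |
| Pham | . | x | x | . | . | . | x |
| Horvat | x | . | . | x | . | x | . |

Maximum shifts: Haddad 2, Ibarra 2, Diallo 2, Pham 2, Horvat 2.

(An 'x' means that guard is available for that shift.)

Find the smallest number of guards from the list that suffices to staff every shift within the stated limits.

4

8 slots to fill and no one can take more than 2, so at least ⌈8/2⌉ = 4 guards are needed.
Haddad, Ibarra, Diallo, and Horvat alone can cover everything: Jun 12→Haddad, Jun 13→Ibarra, Jun 14→Haddad, Jun 15→Diallo+Horvat, Jun 16→Ibarra, Jun 17→Horvat, Jun 18→Diallo.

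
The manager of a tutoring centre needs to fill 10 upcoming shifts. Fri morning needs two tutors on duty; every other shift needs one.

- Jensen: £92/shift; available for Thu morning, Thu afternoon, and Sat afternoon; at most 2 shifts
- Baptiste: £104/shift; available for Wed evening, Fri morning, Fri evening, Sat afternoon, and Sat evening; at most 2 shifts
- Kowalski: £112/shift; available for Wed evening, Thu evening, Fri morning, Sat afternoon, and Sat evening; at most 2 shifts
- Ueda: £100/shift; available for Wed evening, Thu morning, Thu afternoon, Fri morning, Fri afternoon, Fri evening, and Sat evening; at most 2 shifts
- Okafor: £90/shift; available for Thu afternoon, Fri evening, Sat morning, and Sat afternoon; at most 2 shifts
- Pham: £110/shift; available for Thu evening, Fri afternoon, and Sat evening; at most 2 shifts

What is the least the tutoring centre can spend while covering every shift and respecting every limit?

Sat morning can only be covered by Okafor, so that assignment is forced.
Picking the cheapest available tutor for each shift independently would cost £1066, but that ignores the shift limits.
An optimal schedule: Wed evening→Ueda, Thu morning→Jensen, Thu afternoon→Okafor, Thu evening→Pham, Fri morning→Baptiste+Kowalski, Fri afternoon→Ueda, Fri evening→Baptiste, Sat morning→Okafor, Sat afternoon→Jensen, Sat evening→Pham.
Total: 100 + 92 + 90 + 110 + 104 + 112 + 100 + 104 + 90 + 92 + 110 = £1104.

£1104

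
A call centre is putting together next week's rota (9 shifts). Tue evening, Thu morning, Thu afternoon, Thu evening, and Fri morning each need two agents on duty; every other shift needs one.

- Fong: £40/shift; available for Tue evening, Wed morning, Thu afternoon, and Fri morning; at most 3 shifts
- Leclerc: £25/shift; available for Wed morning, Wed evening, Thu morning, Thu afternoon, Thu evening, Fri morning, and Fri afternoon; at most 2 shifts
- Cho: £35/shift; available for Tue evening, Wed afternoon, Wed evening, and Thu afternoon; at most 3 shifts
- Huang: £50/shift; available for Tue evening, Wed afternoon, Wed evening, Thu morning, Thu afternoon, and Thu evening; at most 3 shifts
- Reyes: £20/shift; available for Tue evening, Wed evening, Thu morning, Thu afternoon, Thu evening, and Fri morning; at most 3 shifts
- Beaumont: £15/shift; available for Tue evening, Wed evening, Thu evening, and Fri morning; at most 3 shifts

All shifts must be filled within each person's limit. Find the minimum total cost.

£380

Fri afternoon can only be covered by Leclerc, so that assignment is forced.
Picking the cheapest available agent for each shift independently would cost £295, but that ignores the shift limits.
An optimal schedule: Tue evening→Cho+Fong, Wed morning→Fong, Wed afternoon→Cho, Wed evening→Beaumont, Thu morning→Reyes+Leclerc, Thu afternoon→Cho+Fong, Thu evening→Beaumont+Reyes, Fri morning→Beaumont+Reyes, Fri afternoon→Leclerc.
Total: 35 + 40 + 40 + 35 + 15 + 20 + 25 + 35 + 40 + 15 + 20 + 15 + 20 + 25 = £380.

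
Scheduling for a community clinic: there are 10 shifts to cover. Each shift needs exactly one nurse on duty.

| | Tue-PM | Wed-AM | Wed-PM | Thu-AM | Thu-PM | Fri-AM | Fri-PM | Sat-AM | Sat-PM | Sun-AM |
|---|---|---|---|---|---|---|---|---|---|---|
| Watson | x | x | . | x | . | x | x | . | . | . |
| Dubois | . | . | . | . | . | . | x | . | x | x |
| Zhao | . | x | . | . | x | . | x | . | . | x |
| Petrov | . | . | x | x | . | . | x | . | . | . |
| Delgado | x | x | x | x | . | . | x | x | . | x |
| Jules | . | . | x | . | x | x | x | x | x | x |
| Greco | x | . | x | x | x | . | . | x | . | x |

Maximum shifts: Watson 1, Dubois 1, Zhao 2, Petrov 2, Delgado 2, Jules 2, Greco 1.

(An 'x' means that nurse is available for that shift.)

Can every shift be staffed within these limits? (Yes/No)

Yes

One valid schedule: Tue-PM→Delgado, Wed-AM→Zhao, Wed-PM→Petrov, Thu-AM→Petrov, Thu-PM→Zhao, Fri-AM→Watson, Fri-PM→Jules, Sat-AM→Delgado, Sat-PM→Dubois, Sun-AM→Jules.
Loads: Watson 1/1, Dubois 1/1, Zhao 2/2, Petrov 2/2, Delgado 2/2, Jules 2/2, Greco 0/1 — all within limits.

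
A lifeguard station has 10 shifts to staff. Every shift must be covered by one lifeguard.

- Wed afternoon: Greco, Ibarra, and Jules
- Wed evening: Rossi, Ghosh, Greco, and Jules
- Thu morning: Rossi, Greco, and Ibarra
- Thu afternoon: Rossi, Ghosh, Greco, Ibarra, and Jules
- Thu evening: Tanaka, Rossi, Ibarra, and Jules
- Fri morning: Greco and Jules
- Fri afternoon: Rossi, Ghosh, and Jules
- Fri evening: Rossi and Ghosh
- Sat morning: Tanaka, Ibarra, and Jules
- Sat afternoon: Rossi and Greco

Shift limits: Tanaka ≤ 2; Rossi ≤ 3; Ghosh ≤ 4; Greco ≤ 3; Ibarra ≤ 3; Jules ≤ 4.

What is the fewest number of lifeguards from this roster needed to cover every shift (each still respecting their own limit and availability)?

3

10 slots to fill and no one can take more than 4, so at least ⌈10/4⌉ = 3 lifeguards are needed.
Rossi, Ghosh, and Jules alone can cover everything: Wed afternoon→Jules, Wed evening→Ghosh, Thu morning→Rossi, Thu afternoon→Ghosh, Thu evening→Rossi, Fri morning→Jules, Fri afternoon→Ghosh, Fri evening→Ghosh, Sat morning→Jules, Sat afternoon→Rossi.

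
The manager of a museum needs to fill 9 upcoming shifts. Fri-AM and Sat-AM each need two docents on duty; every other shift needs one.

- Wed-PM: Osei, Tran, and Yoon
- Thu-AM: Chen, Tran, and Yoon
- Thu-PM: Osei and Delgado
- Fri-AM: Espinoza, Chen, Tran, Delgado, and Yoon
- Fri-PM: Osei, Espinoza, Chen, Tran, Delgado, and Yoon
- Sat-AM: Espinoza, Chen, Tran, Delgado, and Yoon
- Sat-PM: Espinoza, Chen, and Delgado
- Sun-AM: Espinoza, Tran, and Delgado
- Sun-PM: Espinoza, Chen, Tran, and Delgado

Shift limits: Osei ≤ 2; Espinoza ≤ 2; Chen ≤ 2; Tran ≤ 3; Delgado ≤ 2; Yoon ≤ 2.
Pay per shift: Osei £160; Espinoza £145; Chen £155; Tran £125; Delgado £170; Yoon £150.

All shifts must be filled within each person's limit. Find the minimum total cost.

£1595

Picking the cheapest available docent for each shift independently would cost £1470, but that ignores the shift limits.
An optimal schedule: Wed-PM→Tran, Thu-AM→Tran, Thu-PM→Osei, Fri-AM→Yoon+Chen, Fri-PM→Osei, Sat-AM→Yoon+Chen, Sat-PM→Espinoza, Sun-AM→Tran, Sun-PM→Espinoza.
Total: 125 + 125 + 160 + 150 + 155 + 160 + 150 + 155 + 145 + 125 + 145 = £1595.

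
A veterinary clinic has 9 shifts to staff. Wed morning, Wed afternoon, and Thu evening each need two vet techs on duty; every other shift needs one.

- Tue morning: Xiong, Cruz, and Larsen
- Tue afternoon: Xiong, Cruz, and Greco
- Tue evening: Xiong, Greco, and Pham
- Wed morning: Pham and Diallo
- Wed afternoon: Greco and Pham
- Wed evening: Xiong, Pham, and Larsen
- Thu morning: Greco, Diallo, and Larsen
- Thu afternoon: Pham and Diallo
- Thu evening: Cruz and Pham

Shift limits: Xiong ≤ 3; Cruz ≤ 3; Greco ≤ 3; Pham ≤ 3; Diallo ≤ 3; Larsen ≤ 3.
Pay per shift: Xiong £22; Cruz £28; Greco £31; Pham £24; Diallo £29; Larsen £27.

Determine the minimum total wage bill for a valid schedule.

£309

Wed morning can only be covered by Pham and Diallo, so that assignment is forced.
Wed afternoon can only be covered by Greco and Pham, so that assignment is forced.
Thu evening can only be covered by Cruz and Pham, so that assignment is forced.
Picking the cheapest available vet tech for each shift independently would cost £299, but that ignores the shift limits.
An optimal schedule: Tue morning→Xiong, Tue afternoon→Xiong, Tue evening→Xiong, Wed morning→Pham+Diallo, Wed afternoon→Pham+Greco, Wed evening→Larsen, Thu morning→Larsen, Thu afternoon→Diallo, Thu evening→Pham+Cruz.
Total: 22 + 22 + 22 + 24 + 29 + 24 + 31 + 27 + 27 + 29 + 24 + 28 = £309.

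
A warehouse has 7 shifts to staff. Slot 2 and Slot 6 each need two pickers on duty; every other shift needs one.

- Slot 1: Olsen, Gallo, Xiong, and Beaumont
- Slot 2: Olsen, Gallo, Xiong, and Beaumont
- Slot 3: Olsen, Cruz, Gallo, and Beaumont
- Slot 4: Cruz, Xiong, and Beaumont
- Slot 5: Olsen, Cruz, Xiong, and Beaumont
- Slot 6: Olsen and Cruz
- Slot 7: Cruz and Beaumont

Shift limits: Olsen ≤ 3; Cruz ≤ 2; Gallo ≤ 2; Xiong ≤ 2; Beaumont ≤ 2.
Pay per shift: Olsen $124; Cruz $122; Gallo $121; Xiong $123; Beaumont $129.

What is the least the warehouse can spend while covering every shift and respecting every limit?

$1104

Slot 6 can only be covered by Olsen and Cruz, so that assignment is forced.
Picking the cheapest available picker for each shift independently would cost $1098, but that ignores the shift limits.
An optimal schedule: Slot 1→Gallo, Slot 2→Xiong+Olsen, Slot 3→Gallo, Slot 4→Xiong, Slot 5→Olsen, Slot 6→Cruz+Olsen, Slot 7→Cruz.
Total: 121 + 123 + 124 + 121 + 123 + 124 + 122 + 124 + 122 = $1104.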